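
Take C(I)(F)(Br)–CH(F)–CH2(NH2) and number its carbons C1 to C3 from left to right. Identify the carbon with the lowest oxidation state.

C3

Tallying each carbon's bonds:
C1: 1C, 1F, 1Br, 1I → 0 + 1 + 1 + 1 = +3
C2: 2C, 1H, 1F → 0 − 1 + 1 = 0
C3: 1C, 2H, 1N → 0 − 2 + 1 = -1
The most reduced carbon is C3 at -1.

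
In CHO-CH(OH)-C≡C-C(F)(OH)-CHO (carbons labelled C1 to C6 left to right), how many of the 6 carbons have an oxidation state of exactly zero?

Bonds to more-electronegative neighbours contribute +1 each, bonds to H or metals contribute −1 each, and C–C bonds contribute 0. Tallying each carbon:
C1: 1C, 1H, 2O → 0 − 1 + 2 = +1
C2: 2C, 1H, 1O → 0 − 1 + 1 = 0
C3: 4C → 0 = 0
C4: 4C → 0 = 0
C5: 2C, 1O, 1F → 0 + 1 + 1 = +2
C6: 1C, 1H, 2O → 0 − 1 + 2 = +1
3 carbons (C2, C3, C4) meet the condition.

3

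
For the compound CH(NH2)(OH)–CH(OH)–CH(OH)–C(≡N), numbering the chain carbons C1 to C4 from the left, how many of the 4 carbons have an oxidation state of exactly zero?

2

Tallying each carbon's bonds:
C1: 1C, 1H, 1O, 1N → 0 − 1 + 1 + 1 = +1
C2: 2C, 1H, 1O → 0 − 1 + 1 = 0
C3: 2C, 1H, 1O → 0 − 1 + 1 = 0
C4: 1C, 3N → 0 + 3 = +3
2 carbons (C2, C3) meet the condition.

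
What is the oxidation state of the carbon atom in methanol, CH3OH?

-2

The carbon has one bond to H (-1), one bond to H (-1), one bond to H (-1), one bond to O (+1).
Oxidation state = -1 − 1 − 1 + 1 = -2.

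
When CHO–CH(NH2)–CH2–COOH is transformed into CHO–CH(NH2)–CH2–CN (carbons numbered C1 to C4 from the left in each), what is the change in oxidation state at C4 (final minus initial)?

Before: C4 has 1 bond to C, 3 bonds to O → oxidation state +3.
After: C4 has 1 bond to C, 3 bonds to N → oxidation state +3.
Δ = +3 − (+3) = 0, so no net redox change at C4.

0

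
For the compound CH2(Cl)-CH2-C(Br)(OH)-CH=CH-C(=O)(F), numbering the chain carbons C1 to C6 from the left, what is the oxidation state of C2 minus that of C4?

-1

C2: 2C, 2H → 0 − 2 = -2
C4: 3C, 1H → 0 − 1 = -1
Difference: -2 − (-1) = -1.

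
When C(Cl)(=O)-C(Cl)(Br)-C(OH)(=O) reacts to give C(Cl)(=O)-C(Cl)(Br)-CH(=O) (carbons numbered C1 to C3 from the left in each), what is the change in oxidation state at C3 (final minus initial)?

Before: C3 has 1 bond to C, 3 bonds to O → oxidation state +3.
After: C3 has 1 bond to C, 1 bond to H, 2 bonds to O → oxidation state +1.
Δ = +1 − (+3) = -2, so this is a reduction at C3.

-2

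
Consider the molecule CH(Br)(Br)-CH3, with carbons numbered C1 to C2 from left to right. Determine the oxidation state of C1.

+1

C1 has one bond to C (0), one bond to Br (+1), one bond to H (-1), one bond to Br (+1).
Oxidation state = 0 + 1 − 1 + 1 = +1.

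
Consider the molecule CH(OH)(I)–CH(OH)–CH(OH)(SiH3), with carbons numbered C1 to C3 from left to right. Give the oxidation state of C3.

-1

Bonds to more-electronegative neighbours contribute +1 each, bonds to H or metals contribute −1 each, and C–C bonds contribute 0.
C3 has one bond to C (0), one bond to O (+1), one bond to Si (-1), one bond to H (-1).
Oxidation state = 0 + 1 − 1 − 1 = -1.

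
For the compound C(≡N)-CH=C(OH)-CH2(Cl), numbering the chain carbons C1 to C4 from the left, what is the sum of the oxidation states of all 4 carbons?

Count +1 for every bond to an atom more electronegative than carbon and −1 for every bond to one less electronegative; C–C bonds are 0. Tallying each carbon:
C1: 1C, 3N → 0 + 3 = +3
C2: 3C, 1H → 0 − 1 = -1
C3: 3C, 1O → 0 + 1 = +1
C4: 1C, 2H, 1Cl → 0 − 2 + 1 = -1
Sum = +3 − 1 + 1 − 1 = +2.

+2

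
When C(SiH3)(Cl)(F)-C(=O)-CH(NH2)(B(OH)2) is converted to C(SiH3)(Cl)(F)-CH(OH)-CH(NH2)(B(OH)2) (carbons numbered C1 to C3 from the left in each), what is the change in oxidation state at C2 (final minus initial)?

-2

Before: C2 has 2 bonds to C, 2 bonds to O → oxidation state +2.
After: C2 has 2 bonds to C, 1 bond to H, 1 bond to O → oxidation state 0.
Δ = 0 − (+2) = -2, so this is a reduction at C2.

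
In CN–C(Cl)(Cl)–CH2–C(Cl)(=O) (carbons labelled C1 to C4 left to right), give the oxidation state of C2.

C2 has one bond to C (0), one bond to C (0), one bond to Cl (+1), one bond to Cl (+1).
Oxidation state = 0 + 0 + 1 + 1 = +2.

+2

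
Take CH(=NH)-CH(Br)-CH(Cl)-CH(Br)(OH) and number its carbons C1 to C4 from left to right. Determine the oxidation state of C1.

C1 has one bond to C (0), one bond to H (-1), a double bond to N (2×+1 = +2).
Oxidation state = 0 − 1 + 2 = +1.

+1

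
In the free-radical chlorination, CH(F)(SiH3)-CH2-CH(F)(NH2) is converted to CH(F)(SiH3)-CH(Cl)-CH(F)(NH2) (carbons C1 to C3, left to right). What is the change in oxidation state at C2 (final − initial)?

Before: C2 has 2 bonds to C, 2 bonds to H → oxidation state -2.
After: C2 has 2 bonds to C, 1 bond to H, 1 bond to Cl → oxidation state 0.
Δ = 0 − (-2) = +2, so this is an oxidation at C2.

+2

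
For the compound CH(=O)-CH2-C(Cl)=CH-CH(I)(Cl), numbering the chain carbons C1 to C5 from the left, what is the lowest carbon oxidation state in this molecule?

-2

Bonds to more-electronegative neighbours contribute +1 each, bonds to H or metals contribute −1 each, and C–C bonds contribute 0. Tallying each carbon:
C1: 1C, 1H, 2O → 0 − 1 + 2 = +1
C2: 2C, 2H → 0 − 2 = -2
C3: 3C, 1Cl → 0 + 1 = +1
C4: 3C, 1H → 0 − 1 = -1
C5: 1C, 1H, 1Cl, 1I → 0 − 1 + 1 + 1 = +1
The lowest value is -2.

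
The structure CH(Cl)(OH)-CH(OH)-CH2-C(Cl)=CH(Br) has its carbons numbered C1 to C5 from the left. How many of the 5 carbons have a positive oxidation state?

Tallying each carbon's bonds:
C1: 1C, 1H, 1O, 1Cl → 0 − 1 + 1 + 1 = +1
C2: 2C, 1H, 1O → 0 − 1 + 1 = 0
C3: 2C, 2H → 0 − 2 = -2
C4: 3C, 1Cl → 0 + 1 = +1
C5: 2C, 1H, 1Br → 0 − 1 + 1 = 0
2 carbons (C1, C4) meet the condition.

2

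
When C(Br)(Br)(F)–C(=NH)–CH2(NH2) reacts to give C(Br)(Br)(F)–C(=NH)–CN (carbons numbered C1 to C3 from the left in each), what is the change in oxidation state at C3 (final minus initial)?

+4

Before: C3 has 1 bond to C, 2 bonds to H, 1 bond to N → oxidation state -1.
After: C3 has 1 bond to C, 3 bonds to N → oxidation state +3.
Δ = +3 − (-1) = +4, so this is an oxidation at C3.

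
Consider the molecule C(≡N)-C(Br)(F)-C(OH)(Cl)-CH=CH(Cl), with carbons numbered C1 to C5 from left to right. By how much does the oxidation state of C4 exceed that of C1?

-4

C4: 3C, 1H → 0 − 1 = -1
C1: 1C, 3N → 0 + 3 = +3
Difference: -1 − (+3) = -4.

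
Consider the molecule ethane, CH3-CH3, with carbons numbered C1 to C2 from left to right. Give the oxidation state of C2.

C2 has one bond to H (-1), one bond to H (-1), one bond to H (-1), one bond to C (0).
Oxidation state = -1 − 1 − 1 + 0 = -3.

-3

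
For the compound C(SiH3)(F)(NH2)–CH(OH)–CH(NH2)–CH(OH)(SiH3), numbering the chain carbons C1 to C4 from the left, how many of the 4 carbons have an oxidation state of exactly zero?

2

Each bond to a more electronegative atom (O, N, halogen) counts +1, each bond to a less electronegative atom (H, metal, B, Si) counts −1, and each C–C bond counts 0. Tallying each carbon:
C1: 1C, 1N, 1F, 1Si → 0 + 1 + 1 − 1 = +1
C2: 2C, 1H, 1O → 0 − 1 + 1 = 0
C3: 2C, 1H, 1N → 0 − 1 + 1 = 0
C4: 1C, 1H, 1O, 1Si → 0 − 1 + 1 − 1 = -1
2 carbons (C2, C3) meet the condition.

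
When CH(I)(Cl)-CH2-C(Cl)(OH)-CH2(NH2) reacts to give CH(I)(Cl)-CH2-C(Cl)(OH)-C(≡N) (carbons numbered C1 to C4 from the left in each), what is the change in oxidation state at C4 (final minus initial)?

+4

Before: C4 has 1 bond to C, 2 bonds to H, 1 bond to N → oxidation state -1.
After: C4 has 1 bond to C, 3 bonds to N → oxidation state +3.
Δ = +3 − (-1) = +4, so this is an oxidation at C4.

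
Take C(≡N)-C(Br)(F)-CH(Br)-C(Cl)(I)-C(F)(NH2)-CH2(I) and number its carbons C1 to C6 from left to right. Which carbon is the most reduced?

Tallying each carbon's bonds:
C1: 1C, 3N → 0 + 3 = +3
C2: 2C, 1F, 1Br → 0 + 1 + 1 = +2
C3: 2C, 1H, 1Br → 0 − 1 + 1 = 0
C4: 2C, 1Cl, 1I → 0 + 1 + 1 = +2
C5: 2C, 1N, 1F → 0 + 1 + 1 = +2
C6: 1C, 2H, 1I → 0 − 2 + 1 = -1
The most reduced carbon is C6 at -1.

C6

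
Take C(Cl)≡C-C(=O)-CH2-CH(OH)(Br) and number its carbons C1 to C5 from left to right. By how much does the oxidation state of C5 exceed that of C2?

C5: 1C, 1H, 1O, 1Br → 0 − 1 + 1 + 1 = +1
C2: 4C → 0 = 0
Difference: +1 − (0) = +1.

+1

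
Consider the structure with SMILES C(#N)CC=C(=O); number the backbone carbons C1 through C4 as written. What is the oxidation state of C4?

Count +1 for every bond to an atom more electronegative than carbon and −1 for every bond to one less electronegative; C–C bonds are 0.
C4 has a double bond to C (2×0 = 0), a double bond to O (2×+1 = +2).
Oxidation state = 0 + 2 = +2.

+2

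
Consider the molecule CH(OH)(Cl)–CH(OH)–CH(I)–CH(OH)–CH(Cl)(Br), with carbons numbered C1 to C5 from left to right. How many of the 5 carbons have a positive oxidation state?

2

Count +1 for every bond to an atom more electronegative than carbon and −1 for every bond to one less electronegative; C–C bonds are 0. Tallying each carbon:
C1: 1C, 1H, 1O, 1Cl → 0 − 1 + 1 + 1 = +1
C2: 2C, 1H, 1O → 0 − 1 + 1 = 0
C3: 2C, 1H, 1I → 0 − 1 + 1 = 0
C4: 2C, 1H, 1O → 0 − 1 + 1 = 0
C5: 1C, 1H, 1Cl, 1Br → 0 − 1 + 1 + 1 = +1
2 carbons (C1, C5) meet the condition.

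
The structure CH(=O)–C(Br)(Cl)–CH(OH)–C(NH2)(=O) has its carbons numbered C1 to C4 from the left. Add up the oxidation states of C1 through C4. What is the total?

Count +1 for every bond to an atom more electronegative than carbon and −1 for every bond to one less electronegative; C–C bonds are 0. Tallying each carbon:
C1: 1C, 1H, 2O → 0 − 1 + 2 = +1
C2: 2C, 1Cl, 1Br → 0 + 1 + 1 = +2
C3: 2C, 1H, 1O → 0 − 1 + 1 = 0
C4: 1C, 2O, 1N → 0 + 2 + 1 = +3
Sum = +1 + 2 + 0 + 3 = +6.

+6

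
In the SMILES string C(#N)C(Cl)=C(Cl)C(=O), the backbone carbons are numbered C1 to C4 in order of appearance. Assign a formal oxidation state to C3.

C3 has a double bond to C (2×0 = 0), one bond to C (0), one bond to Cl (+1).
Oxidation state = 0 + 0 + 1 = +1.

+1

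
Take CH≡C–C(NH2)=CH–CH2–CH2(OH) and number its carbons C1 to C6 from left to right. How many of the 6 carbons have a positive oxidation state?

Bonds to more-electronegative neighbours contribute +1 each, bonds to H or metals contribute −1 each, and C–C bonds contribute 0. Tallying each carbon:
C1: 3C, 1H → 0 − 1 = -1
C2: 4C → 0 = 0
C3: 3C, 1N → 0 + 1 = +1
C4: 3C, 1H → 0 − 1 = -1
C5: 2C, 2H → 0 − 2 = -2
C6: 1C, 2H, 1O → 0 − 2 + 1 = -1
1 carbon (C3) meets the condition.

1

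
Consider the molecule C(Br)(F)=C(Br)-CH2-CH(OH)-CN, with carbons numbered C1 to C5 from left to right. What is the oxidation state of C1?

Assign +1 per bond to O/N/halogen, −1 per bond to H or an electropositive element, and 0 per bond to carbon.
C1 has a double bond to C (2×0 = 0), one bond to Br (+1), one bond to F (+1).
Oxidation state = 0 + 1 + 1 = +2.

+2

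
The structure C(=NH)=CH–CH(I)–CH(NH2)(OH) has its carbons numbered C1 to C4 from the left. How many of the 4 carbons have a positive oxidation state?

Count +1 for every bond to an atom more electronegative than carbon and −1 for every bond to one less electronegative; C–C bonds are 0. Tallying each carbon:
C1: 2C, 2N → 0 + 2 = +2
C2: 3C, 1H → 0 − 1 = -1
C3: 2C, 1H, 1I → 0 − 1 + 1 = 0
C4: 1C, 1H, 1O, 1N → 0 − 1 + 1 + 1 = +1
2 carbons (C1, C4) meet the condition.

2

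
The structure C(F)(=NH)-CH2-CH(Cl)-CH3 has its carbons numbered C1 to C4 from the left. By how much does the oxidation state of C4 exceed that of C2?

C4: 1C, 3H → 0 − 3 = -3
C2: 2C, 2H → 0 − 2 = -2
Difference: -3 − (-2) = -1.

-1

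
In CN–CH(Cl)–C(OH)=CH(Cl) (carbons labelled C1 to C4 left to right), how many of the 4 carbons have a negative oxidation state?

Tallying each carbon's bonds:
C1: 1C, 3N → 0 + 3 = +3
C2: 2C, 1H, 1Cl → 0 − 1 + 1 = 0
C3: 3C, 1O → 0 + 1 = +1
C4: 2C, 1H, 1Cl → 0 − 1 + 1 = 0
0 carbons meet the condition.

0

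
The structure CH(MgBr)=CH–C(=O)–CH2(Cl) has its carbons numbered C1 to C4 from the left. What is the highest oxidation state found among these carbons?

+2

Assign +1 per bond to O/N/halogen, −1 per bond to H or an electropositive element, and 0 per bond to carbon. Tallying each carbon:
C1: 2C, 1H, 1Mg → 0 − 1 − 1 = -2
C2: 3C, 1H → 0 − 1 = -1
C3: 2C, 2O → 0 + 2 = +2
C4: 1C, 2H, 1Cl → 0 − 2 + 1 = -1
The highest value is +2.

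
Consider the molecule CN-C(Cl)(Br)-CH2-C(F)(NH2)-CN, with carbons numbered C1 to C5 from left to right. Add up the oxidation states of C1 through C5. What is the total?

+8

Each bond to a more electronegative atom (O, N, halogen) counts +1, each bond to a less electronegative atom (H, metal, B, Si) counts −1, and each C–C bond counts 0. Tallying each carbon:
C1: 1C, 3N → 0 + 3 = +3
C2: 2C, 1Cl, 1Br → 0 + 1 + 1 = +2
C3: 2C, 2H → 0 − 2 = -2
C4: 2C, 1N, 1F → 0 + 1 + 1 = +2
C5: 1C, 3N → 0 + 3 = +3
Sum = +3 + 2 − 2 + 2 + 3 = +8.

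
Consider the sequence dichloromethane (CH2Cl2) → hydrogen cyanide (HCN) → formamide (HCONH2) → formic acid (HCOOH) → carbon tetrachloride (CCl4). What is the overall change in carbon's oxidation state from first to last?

Carbon oxidation states along the series — dichloromethane: 0, hydrogen cyanide: +2, formamide: +2, formic acid: +2, carbon tetrachloride: +4.
Net change = +4 − (0) = +4.

+4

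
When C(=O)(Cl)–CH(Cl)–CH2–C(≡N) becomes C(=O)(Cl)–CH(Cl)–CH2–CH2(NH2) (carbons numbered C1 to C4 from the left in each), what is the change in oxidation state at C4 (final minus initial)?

Before: C4 has 1 bond to C, 3 bonds to N → oxidation state +3.
After: C4 has 1 bond to C, 2 bonds to H, 1 bond to N → oxidation state -1.
Δ = -1 − (+3) = -4, so this is a reduction at C4.

-4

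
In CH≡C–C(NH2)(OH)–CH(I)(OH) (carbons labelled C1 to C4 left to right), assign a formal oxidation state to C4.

+1

C4 has one bond to C (0), one bond to I (+1), one bond to O (+1), one bond to H (-1).
Oxidation state = 0 + 1 + 1 − 1 = +1.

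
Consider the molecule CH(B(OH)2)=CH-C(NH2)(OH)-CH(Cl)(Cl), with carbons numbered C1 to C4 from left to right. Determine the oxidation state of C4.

Assign +1 per bond to O/N/halogen, −1 per bond to H or an electropositive element, and 0 per bond to carbon.
C4 has one bond to C (0), one bond to Cl (+1), one bond to Cl (+1), one bond to H (-1).
Oxidation state = 0 + 1 + 1 − 1 = +1.

+1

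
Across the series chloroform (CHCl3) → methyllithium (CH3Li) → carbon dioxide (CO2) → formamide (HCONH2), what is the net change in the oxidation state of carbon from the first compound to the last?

Carbon oxidation states along the series — chloroform: +2, methyllithium: -4, carbon dioxide: +4, formamide: +2.
Net change = +2 − (+2) = 0.

0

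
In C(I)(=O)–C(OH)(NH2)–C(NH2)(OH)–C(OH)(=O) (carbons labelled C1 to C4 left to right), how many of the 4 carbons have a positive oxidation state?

Bonds to more-electronegative neighbours contribute +1 each, bonds to H or metals contribute −1 each, and C–C bonds contribute 0. Tallying each carbon:
C1: 1C, 2O, 1I → 0 + 2 + 1 = +3
C2: 2C, 1O, 1N → 0 + 1 + 1 = +2
C3: 2C, 1O, 1N → 0 + 1 + 1 = +2
C4: 1C, 3O → 0 + 3 = +3
4 carbons (C1, C2, C3, C4) meet the condition.

4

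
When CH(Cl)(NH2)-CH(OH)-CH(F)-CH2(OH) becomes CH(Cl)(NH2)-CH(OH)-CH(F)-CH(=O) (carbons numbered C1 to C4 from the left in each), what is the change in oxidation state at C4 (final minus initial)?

Before: C4 has 1 bond to C, 2 bonds to H, 1 bond to O → oxidation state -1.
After: C4 has 1 bond to C, 1 bond to H, 2 bonds to O → oxidation state +1.
Δ = +1 − (-1) = +2, so this is an oxidation at C4.

+2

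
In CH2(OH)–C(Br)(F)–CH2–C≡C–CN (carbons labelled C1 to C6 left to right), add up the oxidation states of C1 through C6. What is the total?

+2

Assign +1 per bond to O/N/halogen, −1 per bond to H or an electropositive element, and 0 per bond to carbon. Tallying each carbon:
C1: 1C, 2H, 1O → 0 − 2 + 1 = -1
C2: 2C, 1F, 1Br → 0 + 1 + 1 = +2
C3: 2C, 2H → 0 − 2 = -2
C4: 4C → 0 = 0
C5: 4C → 0 = 0
C6: 1C, 3N → 0 + 3 = +3
Sum = -1 + 2 − 2 + 0 + 0 + 3 = +2.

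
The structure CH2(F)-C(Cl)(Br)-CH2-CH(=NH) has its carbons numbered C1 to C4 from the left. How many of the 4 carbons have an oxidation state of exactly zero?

Bonds to more-electronegative neighbours contribute +1 each, bonds to H or metals contribute −1 each, and C–C bonds contribute 0. Tallying each carbon:
C1: 1C, 2H, 1F → 0 − 2 + 1 = -1
C2: 2C, 1Cl, 1Br → 0 + 1 + 1 = +2
C3: 2C, 2H → 0 − 2 = -2
C4: 1C, 1H, 2N → 0 − 1 + 2 = +1
0 carbons meet the condition.

0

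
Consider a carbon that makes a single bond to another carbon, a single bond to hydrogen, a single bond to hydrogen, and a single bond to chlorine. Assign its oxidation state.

Each bond to a more electronegative atom (O, N, halogen) counts +1, each bond to a less electronegative atom (H, metal, B, Si) counts −1, and each C–C bond counts 0.
The carbon has one bond to C (0), one bond to Cl (+1), one bond to H (-1), one bond to H (-1).
Oxidation state = 0 + 1 − 1 − 1 = -1.

-1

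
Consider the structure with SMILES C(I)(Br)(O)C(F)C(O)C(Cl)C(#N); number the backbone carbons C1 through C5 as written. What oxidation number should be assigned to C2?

C2 has one bond to C (0), one bond to C (0), one bond to F (+1), one bond to H (-1).
Oxidation state = 0 + 0 + 1 − 1 = 0.

0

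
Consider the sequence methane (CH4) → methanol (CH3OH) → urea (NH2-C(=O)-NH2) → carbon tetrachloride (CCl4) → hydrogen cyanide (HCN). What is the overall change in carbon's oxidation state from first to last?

Carbon oxidation states along the series — methane: -4, methanol: -2, urea: +4, carbon tetrachloride: +4, hydrogen cyanide: +2.
Net change = +2 − (-4) = +6.

+6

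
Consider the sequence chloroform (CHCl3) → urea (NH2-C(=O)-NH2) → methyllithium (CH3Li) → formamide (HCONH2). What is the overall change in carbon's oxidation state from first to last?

0

Carbon oxidation states along the series — chloroform: +2, urea: +4, methyllithium: -4, formamide: +2.
Net change = +2 − (+2) = 0.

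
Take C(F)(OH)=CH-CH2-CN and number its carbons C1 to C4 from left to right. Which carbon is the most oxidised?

Tallying each carbon's bonds:
C1: 2C, 1O, 1F → 0 + 1 + 1 = +2
C2: 3C, 1H → 0 − 1 = -1
C3: 2C, 2H → 0 − 2 = -2
C4: 1C, 3N → 0 + 3 = +3
The most oxidised carbon is C4 at +3.

C4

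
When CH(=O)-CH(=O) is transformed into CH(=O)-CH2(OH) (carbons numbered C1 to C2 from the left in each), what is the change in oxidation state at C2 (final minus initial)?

Before: C2 has 1 bond to C, 1 bond to H, 2 bonds to O → oxidation state +1.
After: C2 has 1 bond to C, 2 bonds to H, 1 bond to O → oxidation state -1.
Δ = -1 − (+1) = -2, so this is a reduction at C2.

-2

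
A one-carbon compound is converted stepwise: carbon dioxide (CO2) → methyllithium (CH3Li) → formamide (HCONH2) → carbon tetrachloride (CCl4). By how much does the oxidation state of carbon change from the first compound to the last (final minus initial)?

Carbon oxidation states along the series — carbon dioxide: +4, methyllithium: -4, formamide: +2, carbon tetrachloride: +4.
Net change = +4 − (+4) = 0.

0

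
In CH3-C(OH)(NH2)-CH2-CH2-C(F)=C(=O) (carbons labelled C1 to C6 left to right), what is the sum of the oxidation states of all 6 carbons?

-2

Tallying each carbon's bonds:
C1: 1C, 3H → 0 − 3 = -3
C2: 2C, 1O, 1N → 0 + 1 + 1 = +2
C3: 2C, 2H → 0 − 2 = -2
C4: 2C, 2H → 0 − 2 = -2
C5: 3C, 1F → 0 + 1 = +1
C6: 2C, 2O → 0 + 2 = +2
Sum = -3 + 2 − 2 − 2 + 1 + 2 = -2.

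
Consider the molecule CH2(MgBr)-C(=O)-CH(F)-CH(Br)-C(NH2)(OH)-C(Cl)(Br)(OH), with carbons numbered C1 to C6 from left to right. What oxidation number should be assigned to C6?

+3

C6 has one bond to C (0), one bond to Cl (+1), one bond to Br (+1), one bond to O (+1).
Oxidation state = 0 + 1 + 1 + 1 = +3.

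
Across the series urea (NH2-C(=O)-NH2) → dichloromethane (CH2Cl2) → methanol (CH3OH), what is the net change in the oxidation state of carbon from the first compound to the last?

-6

Carbon oxidation states along the series — urea: +4, dichloromethane: 0, methanol: -2.
Net change = -2 − (+4) = -6.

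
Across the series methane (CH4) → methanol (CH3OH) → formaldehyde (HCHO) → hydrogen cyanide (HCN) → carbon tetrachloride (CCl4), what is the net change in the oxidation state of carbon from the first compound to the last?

+8

Carbon oxidation states along the series — methane: -4, methanol: -2, formaldehyde: 0, hydrogen cyanide: +2, carbon tetrachloride: +4.
Net change = +4 − (-4) = +8.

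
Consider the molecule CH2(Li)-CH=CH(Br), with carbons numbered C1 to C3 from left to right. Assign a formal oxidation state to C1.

Each bond to a more electronegative atom (O, N, halogen) counts +1, each bond to a less electronegative atom (H, metal, B, Si) counts −1, and each C–C bond counts 0.
C1 has one bond to C (0), one bond to H (-1), one bond to H (-1), one bond to Li (-1).
Oxidation state = 0 − 1 − 1 − 1 = -3.

-3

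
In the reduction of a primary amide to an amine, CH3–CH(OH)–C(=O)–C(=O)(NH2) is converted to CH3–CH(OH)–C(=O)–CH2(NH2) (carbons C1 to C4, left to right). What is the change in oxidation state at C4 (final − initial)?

-4

Before: C4 has 1 bond to C, 2 bonds to O, 1 bond to N → oxidation state +3.
After: C4 has 1 bond to C, 2 bonds to H, 1 bond to N → oxidation state -1.
Δ = -1 − (+3) = -4, so this is a reduction at C4.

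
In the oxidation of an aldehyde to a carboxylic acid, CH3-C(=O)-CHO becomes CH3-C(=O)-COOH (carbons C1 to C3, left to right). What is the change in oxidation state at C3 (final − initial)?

Before: C3 has 1 bond to C, 1 bond to H, 2 bonds to O → oxidation state +1.
After: C3 has 1 bond to C, 3 bonds to O → oxidation state +3.
Δ = +3 − (+1) = +2, so this is an oxidation at C3.

+2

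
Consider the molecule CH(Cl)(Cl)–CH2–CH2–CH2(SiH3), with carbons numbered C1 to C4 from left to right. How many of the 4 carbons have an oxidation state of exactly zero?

0

Tallying each carbon's bonds:
C1: 1C, 1H, 2Cl → 0 − 1 + 2 = +1
C2: 2C, 2H → 0 − 2 = -2
C3: 2C, 2H → 0 − 2 = -2
C4: 1C, 2H, 1Si → 0 − 2 − 1 = -3
0 carbons meet the condition.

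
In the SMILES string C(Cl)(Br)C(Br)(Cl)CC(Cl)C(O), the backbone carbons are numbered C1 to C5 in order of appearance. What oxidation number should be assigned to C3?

-2

Assign +1 per bond to O/N/halogen, −1 per bond to H or an electropositive element, and 0 per bond to carbon.
C3 has one bond to C (0), one bond to C (0), one bond to H (-1), one bond to H (-1).
Oxidation state = 0 + 0 − 1 − 1 = -2.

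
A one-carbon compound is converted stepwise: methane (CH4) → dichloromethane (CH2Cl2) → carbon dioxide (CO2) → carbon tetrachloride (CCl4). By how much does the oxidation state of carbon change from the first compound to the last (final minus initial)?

+8

Carbon oxidation states along the series — methane: -4, dichloromethane: 0, carbon dioxide: +4, carbon tetrachloride: +4.
Net change = +4 − (-4) = +8.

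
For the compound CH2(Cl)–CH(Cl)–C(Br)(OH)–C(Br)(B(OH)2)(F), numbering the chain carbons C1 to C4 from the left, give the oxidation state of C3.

+2

Assign +1 per bond to O/N/halogen, −1 per bond to H or an electropositive element, and 0 per bond to carbon.
C3 has one bond to C (0), one bond to C (0), one bond to Br (+1), one bond to O (+1).
Oxidation state = 0 + 0 + 1 + 1 = +2.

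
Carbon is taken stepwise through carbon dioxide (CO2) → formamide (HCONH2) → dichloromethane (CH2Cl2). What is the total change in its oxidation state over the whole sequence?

-4

Carbon oxidation states along the series — carbon dioxide: +4, formamide: +2, dichloromethane: 0.
Net change = 0 − (+4) = -4.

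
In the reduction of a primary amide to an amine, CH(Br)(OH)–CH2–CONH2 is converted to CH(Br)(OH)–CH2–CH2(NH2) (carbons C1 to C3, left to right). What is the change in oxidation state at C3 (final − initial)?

Before: C3 has 1 bond to C, 2 bonds to O, 1 bond to N → oxidation state +3.
After: C3 has 1 bond to C, 2 bonds to H, 1 bond to N → oxidation state -1.
Δ = -1 − (+3) = -4, so this is a reduction at C3.

-4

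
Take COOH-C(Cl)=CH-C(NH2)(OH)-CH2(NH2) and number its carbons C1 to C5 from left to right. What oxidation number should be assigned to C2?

C2 has one bond to C (0), a double bond to C (2×0 = 0), one bond to Cl (+1).
Oxidation state = 0 + 0 + 1 = +1.

+1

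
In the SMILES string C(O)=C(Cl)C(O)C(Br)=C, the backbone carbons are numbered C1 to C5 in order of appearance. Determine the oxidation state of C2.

Assign +1 per bond to O/N/halogen, −1 per bond to H or an electropositive element, and 0 per bond to carbon.
C2 has a double bond to C (2×0 = 0), one bond to C (0), one bond to Cl (+1).
Oxidation state = 0 + 0 + 1 = +1.

+1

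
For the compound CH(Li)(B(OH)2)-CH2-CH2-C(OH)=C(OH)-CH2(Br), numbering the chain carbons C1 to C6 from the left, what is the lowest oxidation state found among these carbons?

-3

Tallying each carbon's bonds:
C1: 1C, 1H, 1Li, 1B → 0 − 1 − 1 − 1 = -3
C2: 2C, 2H → 0 − 2 = -2
C3: 2C, 2H → 0 − 2 = -2
C4: 3C, 1O → 0 + 1 = +1
C5: 3C, 1O → 0 + 1 = +1
C6: 1C, 2H, 1Br → 0 − 2 + 1 = -1
The lowest value is -3.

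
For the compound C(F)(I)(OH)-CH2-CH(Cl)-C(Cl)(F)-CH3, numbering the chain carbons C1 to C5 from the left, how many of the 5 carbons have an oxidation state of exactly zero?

1

Tallying each carbon's bonds:
C1: 1C, 1O, 1F, 1I → 0 + 1 + 1 + 1 = +3
C2: 2C, 2H → 0 − 2 = -2
C3: 2C, 1H, 1Cl → 0 − 1 + 1 = 0
C4: 2C, 1F, 1Cl → 0 + 1 + 1 = +2
C5: 1C, 3H → 0 − 3 = -3
1 carbon (C3) meets the condition.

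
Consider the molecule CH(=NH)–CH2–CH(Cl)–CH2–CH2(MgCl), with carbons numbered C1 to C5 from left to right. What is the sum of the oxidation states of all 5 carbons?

-6

Count +1 for every bond to an atom more electronegative than carbon and −1 for every bond to one less electronegative; C–C bonds are 0. Tallying each carbon:
C1: 1C, 1H, 2N → 0 − 1 + 2 = +1
C2: 2C, 2H → 0 − 2 = -2
C3: 2C, 1H, 1Cl → 0 − 1 + 1 = 0
C4: 2C, 2H → 0 − 2 = -2
C5: 1C, 2H, 1Mg → 0 − 2 − 1 = -3
Sum = +1 − 2 + 0 − 2 − 3 = -6.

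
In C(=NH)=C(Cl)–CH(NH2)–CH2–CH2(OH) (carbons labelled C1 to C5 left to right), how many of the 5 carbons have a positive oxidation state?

2

Tallying each carbon's bonds:
C1: 2C, 2N → 0 + 2 = +2
C2: 3C, 1Cl → 0 + 1 = +1
C3: 2C, 1H, 1N → 0 − 1 + 1 = 0
C4: 2C, 2H → 0 − 2 = -2
C5: 1C, 2H, 1O → 0 − 2 + 1 = -1
2 carbons (C1, C2) meet the condition.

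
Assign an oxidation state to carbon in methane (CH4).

-4

Each bond to a more electronegative atom (O, N, halogen) counts +1, each bond to a less electronegative atom (H, metal, B, Si) counts −1, and each C–C bond counts 0.
The carbon has one bond to H (-1), one bond to H (-1), one bond to H (-1), one bond to H (-1).
Oxidation state = -1 − 1 − 1 − 1 = -4.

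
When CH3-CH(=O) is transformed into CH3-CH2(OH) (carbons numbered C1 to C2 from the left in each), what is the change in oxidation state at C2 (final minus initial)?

-2

Before: C2 has 1 bond to C, 1 bond to H, 2 bonds to O → oxidation state +1.
After: C2 has 1 bond to C, 2 bonds to H, 1 bond to O → oxidation state -1.
Δ = -1 − (+1) = -2, so this is a reduction at C2.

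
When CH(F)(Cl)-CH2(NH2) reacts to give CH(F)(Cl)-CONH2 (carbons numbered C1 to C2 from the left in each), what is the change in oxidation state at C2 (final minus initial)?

Before: C2 has 1 bond to C, 2 bonds to H, 1 bond to N → oxidation state -1.
After: C2 has 1 bond to C, 2 bonds to O, 1 bond to N → oxidation state +3.
Δ = +3 − (-1) = +4, so this is an oxidation at C2.

+4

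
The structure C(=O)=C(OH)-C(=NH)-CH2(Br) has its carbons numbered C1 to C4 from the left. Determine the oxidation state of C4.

-1

C4 has one bond to C (0), one bond to H (-1), one bond to H (-1), one bond to Br (+1).
Oxidation state = 0 − 1 − 1 + 1 = -1.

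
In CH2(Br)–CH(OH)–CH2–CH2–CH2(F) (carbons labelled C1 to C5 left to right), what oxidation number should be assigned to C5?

-1

Bonds to more-electronegative neighbours contribute +1 each, bonds to H or metals contribute −1 each, and C–C bonds contribute 0.
C5 has one bond to C (0), one bond to H (-1), one bond to F (+1), one bond to H (-1).
Oxidation state = 0 − 1 + 1 − 1 = -1.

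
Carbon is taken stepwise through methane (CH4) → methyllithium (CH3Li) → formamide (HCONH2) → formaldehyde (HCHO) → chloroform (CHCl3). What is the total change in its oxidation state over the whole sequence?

Carbon oxidation states along the series — methane: -4, methyllithium: -4, formamide: +2, formaldehyde: 0, chloroform: +2.
Net change = +2 − (-4) = +6.

+6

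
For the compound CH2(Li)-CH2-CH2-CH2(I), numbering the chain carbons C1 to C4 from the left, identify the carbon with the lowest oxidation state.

C1

Bonds to more-electronegative neighbours contribute +1 each, bonds to H or metals contribute −1 each, and C–C bonds contribute 0. Tallying each carbon:
C1: 1C, 2H, 1Li → 0 − 2 − 1 = -3
C2: 2C, 2H → 0 − 2 = -2
C3: 2C, 2H → 0 − 2 = -2
C4: 1C, 2H, 1I → 0 − 2 + 1 = -1
The most reduced carbon is C1 at -3.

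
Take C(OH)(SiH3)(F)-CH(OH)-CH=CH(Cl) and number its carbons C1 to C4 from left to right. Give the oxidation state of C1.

+1

Count +1 for every bond to an atom more electronegative than carbon and −1 for every bond to one less electronegative; C–C bonds are 0.
C1 has one bond to C (0), one bond to O (+1), one bond to Si (-1), one bond to F (+1).
Oxidation state = 0 + 1 − 1 + 1 = +1.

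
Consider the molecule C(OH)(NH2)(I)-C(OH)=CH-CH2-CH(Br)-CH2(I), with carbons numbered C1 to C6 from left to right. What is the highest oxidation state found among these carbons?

+3

Tallying each carbon's bonds:
C1: 1C, 1O, 1N, 1I → 0 + 1 + 1 + 1 = +3
C2: 3C, 1O → 0 + 1 = +1
C3: 3C, 1H → 0 − 1 = -1
C4: 2C, 2H → 0 − 2 = -2
C5: 2C, 1H, 1Br → 0 − 1 + 1 = 0
C6: 1C, 2H, 1I → 0 − 2 + 1 = -1
The highest value is +3.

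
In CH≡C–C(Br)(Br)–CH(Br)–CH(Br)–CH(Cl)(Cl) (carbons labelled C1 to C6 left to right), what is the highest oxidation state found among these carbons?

Tallying each carbon's bonds:
C1: 3C, 1H → 0 − 1 = -1
C2: 4C → 0 = 0
C3: 2C, 2Br → 0 + 2 = +2
C4: 2C, 1H, 1Br → 0 − 1 + 1 = 0
C5: 2C, 1H, 1Br → 0 − 1 + 1 = 0
C6: 1C, 1H, 2Cl → 0 − 1 + 2 = +1
The highest value is +2.

+2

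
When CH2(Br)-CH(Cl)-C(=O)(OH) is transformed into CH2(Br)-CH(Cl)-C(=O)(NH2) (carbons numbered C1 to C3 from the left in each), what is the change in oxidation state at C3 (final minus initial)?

0

Before: C3 has 1 bond to C, 3 bonds to O → oxidation state +3.
After: C3 has 1 bond to C, 2 bonds to O, 1 bond to N → oxidation state +3.
Δ = +3 − (+3) = 0, so no net redox change at C3.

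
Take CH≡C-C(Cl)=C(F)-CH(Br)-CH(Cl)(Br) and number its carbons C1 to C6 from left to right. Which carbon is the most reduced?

Tallying each carbon's bonds:
C1: 3C, 1H → 0 − 1 = -1
C2: 4C → 0 = 0
C3: 3C, 1Cl → 0 + 1 = +1
C4: 3C, 1F → 0 + 1 = +1
C5: 2C, 1H, 1Br → 0 − 1 + 1 = 0
C6: 1C, 1H, 1Cl, 1Br → 0 − 1 + 1 + 1 = +1
The most reduced carbon is C1 at -1.

C1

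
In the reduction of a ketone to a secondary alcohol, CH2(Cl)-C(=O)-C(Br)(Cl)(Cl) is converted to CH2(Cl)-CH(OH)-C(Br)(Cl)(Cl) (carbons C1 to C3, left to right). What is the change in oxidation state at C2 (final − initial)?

Before: C2 has 2 bonds to C, 2 bonds to O → oxidation state +2.
After: C2 has 2 bonds to C, 1 bond to H, 1 bond to O → oxidation state 0.
Δ = 0 − (+2) = -2, so this is a reduction at C2.

-2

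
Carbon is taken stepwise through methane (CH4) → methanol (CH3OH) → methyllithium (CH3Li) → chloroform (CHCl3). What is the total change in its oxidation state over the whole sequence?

Carbon oxidation states along the series — methane: -4, methanol: -2, methyllithium: -4, chloroform: +2.
Net change = +2 − (-4) = +6.

+6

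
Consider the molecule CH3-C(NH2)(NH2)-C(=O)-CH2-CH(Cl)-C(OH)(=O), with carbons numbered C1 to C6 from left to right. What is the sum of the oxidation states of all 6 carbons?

Tallying each carbon's bonds:
C1: 1C, 3H → 0 − 3 = -3
C2: 2C, 2N → 0 + 2 = +2
C3: 2C, 2O → 0 + 2 = +2
C4: 2C, 2H → 0 − 2 = -2
C5: 2C, 1H, 1Cl → 0 − 1 + 1 = 0
C6: 1C, 3O → 0 + 3 = +3
Sum = -3 + 2 + 2 − 2 + 0 + 3 = +2.

+2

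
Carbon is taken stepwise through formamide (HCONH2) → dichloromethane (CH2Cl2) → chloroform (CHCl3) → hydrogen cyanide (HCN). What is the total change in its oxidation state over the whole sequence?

Carbon oxidation states along the series — formamide: +2, dichloromethane: 0, chloroform: +2, hydrogen cyanide: +2.
Net change = +2 − (+2) = 0.

0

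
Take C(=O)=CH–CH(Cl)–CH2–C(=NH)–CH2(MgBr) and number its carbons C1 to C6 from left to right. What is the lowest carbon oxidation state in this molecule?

-3

Count +1 for every bond to an atom more electronegative than carbon and −1 for every bond to one less electronegative; C–C bonds are 0. Tallying each carbon:
C1: 2C, 2O → 0 + 2 = +2
C2: 3C, 1H → 0 − 1 = -1
C3: 2C, 1H, 1Cl → 0 − 1 + 1 = 0
C4: 2C, 2H → 0 − 2 = -2
C5: 2C, 2N → 0 + 2 = +2
C6: 1C, 2H, 1Mg → 0 − 2 − 1 = -3
The lowest value is -3.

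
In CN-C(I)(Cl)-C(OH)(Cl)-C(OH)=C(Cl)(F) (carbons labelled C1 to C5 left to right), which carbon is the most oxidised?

Tallying each carbon's bonds:
C1: 1C, 3N → 0 + 3 = +3
C2: 2C, 1Cl, 1I → 0 + 1 + 1 = +2
C3: 2C, 1O, 1Cl → 0 + 1 + 1 = +2
C4: 3C, 1O → 0 + 1 = +1
C5: 2C, 1F, 1Cl → 0 + 1 + 1 = +2
The most oxidised carbon is C1 at +3.

C1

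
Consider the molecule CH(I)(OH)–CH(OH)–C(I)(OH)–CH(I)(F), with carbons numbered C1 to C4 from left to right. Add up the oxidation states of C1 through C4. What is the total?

+4

Tallying each carbon's bonds:
C1: 1C, 1H, 1O, 1I → 0 − 1 + 1 + 1 = +1
C2: 2C, 1H, 1O → 0 − 1 + 1 = 0
C3: 2C, 1O, 1I → 0 + 1 + 1 = +2
C4: 1C, 1H, 1F, 1I → 0 − 1 + 1 + 1 = +1
Sum = +1 + 0 + 2 + 1 = +4.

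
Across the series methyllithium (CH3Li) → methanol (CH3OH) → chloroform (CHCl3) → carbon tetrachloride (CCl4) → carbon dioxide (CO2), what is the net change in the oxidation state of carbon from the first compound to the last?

Carbon oxidation states along the series — methyllithium: -4, methanol: -2, chloroform: +2, carbon tetrachloride: +4, carbon dioxide: +4.
Net change = +4 − (-4) = +8.

+8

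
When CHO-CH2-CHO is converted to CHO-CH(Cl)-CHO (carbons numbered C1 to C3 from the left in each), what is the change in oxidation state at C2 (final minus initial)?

+2

Before: C2 has 2 bonds to C, 2 bonds to H → oxidation state -2.
After: C2 has 2 bonds to C, 1 bond to H, 1 bond to Cl → oxidation state 0.
Δ = 0 − (-2) = +2, so this is an oxidation at C2.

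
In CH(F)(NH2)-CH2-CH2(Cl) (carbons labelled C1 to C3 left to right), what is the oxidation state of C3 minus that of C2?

+1

C3: 1C, 2H, 1Cl → 0 − 2 + 1 = -1
C2: 2C, 2H → 0 − 2 = -2
Difference: -1 − (-2) = +1.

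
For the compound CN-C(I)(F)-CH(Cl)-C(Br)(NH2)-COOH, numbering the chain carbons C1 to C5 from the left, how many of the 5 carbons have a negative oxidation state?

Tallying each carbon's bonds:
C1: 1C, 3N → 0 + 3 = +3
C2: 2C, 1F, 1I → 0 + 1 + 1 = +2
C3: 2C, 1H, 1Cl → 0 − 1 + 1 = 0
C4: 2C, 1N, 1Br → 0 + 1 + 1 = +2
C5: 1C, 3O → 0 + 3 = +3
0 carbons meet the condition.

0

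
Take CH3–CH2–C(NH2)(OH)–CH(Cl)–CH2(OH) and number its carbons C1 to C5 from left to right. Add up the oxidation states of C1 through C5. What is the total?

Tallying each carbon's bonds:
C1: 1C, 3H → 0 − 3 = -3
C2: 2C, 2H → 0 − 2 = -2
C3: 2C, 1O, 1N → 0 + 1 + 1 = +2
C4: 2C, 1H, 1Cl → 0 − 1 + 1 = 0
C5: 1C, 2H, 1O → 0 − 2 + 1 = -1
Sum = -3 − 2 + 2 + 0 − 1 = -4.

-4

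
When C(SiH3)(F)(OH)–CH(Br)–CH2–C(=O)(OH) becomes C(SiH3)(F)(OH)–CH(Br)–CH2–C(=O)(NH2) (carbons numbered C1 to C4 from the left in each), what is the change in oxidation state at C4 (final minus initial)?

Before: C4 has 1 bond to C, 3 bonds to O → oxidation state +3.
After: C4 has 1 bond to C, 2 bonds to O, 1 bond to N → oxidation state +3.
Δ = +3 − (+3) = 0, so no net redox change at C4.

0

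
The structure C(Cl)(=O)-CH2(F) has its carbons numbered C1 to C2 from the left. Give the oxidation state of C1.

+3

C1 has one bond to C (0), one bond to Cl (+1), a double bond to O (2×+1 = +2).
Oxidation state = 0 + 1 + 2 = +3.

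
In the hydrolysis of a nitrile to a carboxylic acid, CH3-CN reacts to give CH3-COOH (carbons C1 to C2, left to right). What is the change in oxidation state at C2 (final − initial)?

0

Before: C2 has 1 bond to C, 3 bonds to N → oxidation state +3.
After: C2 has 1 bond to C, 3 bonds to O → oxidation state +3.
Δ = +3 − (+3) = 0, so no net redox change at C2.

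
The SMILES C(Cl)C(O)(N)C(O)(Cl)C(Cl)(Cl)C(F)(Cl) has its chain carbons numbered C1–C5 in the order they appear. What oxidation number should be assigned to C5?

Each bond to a more electronegative atom (O, N, halogen) counts +1, each bond to a less electronegative atom (H, metal, B, Si) counts −1, and each C–C bond counts 0.
C5 has one bond to C (0), one bond to F (+1), one bond to H (-1), one bond to Cl (+1).
Oxidation state = 0 + 1 − 1 + 1 = +1.

+1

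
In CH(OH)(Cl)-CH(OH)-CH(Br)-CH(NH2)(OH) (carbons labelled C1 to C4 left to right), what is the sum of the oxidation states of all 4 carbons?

+2

Count +1 for every bond to an atom more electronegative than carbon and −1 for every bond to one less electronegative; C–C bonds are 0. Tallying each carbon:
C1: 1C, 1H, 1O, 1Cl → 0 − 1 + 1 + 1 = +1
C2: 2C, 1H, 1O → 0 − 1 + 1 = 0
C3: 2C, 1H, 1Br → 0 − 1 + 1 = 0
C4: 1C, 1H, 1O, 1N → 0 − 1 + 1 + 1 = +1
Sum = +1 + 0 + 0 + 1 = +2.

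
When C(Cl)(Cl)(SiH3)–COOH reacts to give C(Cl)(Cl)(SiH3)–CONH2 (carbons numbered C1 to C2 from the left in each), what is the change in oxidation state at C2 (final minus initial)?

Before: C2 has 1 bond to C, 3 bonds to O → oxidation state +3.
After: C2 has 1 bond to C, 2 bonds to O, 1 bond to N → oxidation state +3.
Δ = +3 − (+3) = 0, so no net redox change at C2.

0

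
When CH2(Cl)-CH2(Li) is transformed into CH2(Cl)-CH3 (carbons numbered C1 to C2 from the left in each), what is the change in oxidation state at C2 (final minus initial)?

0

Before: C2 has 1 bond to C, 2 bonds to H, 1 bond to Li → oxidation state -3.
After: C2 has 1 bond to C, 3 bonds to H → oxidation state -3.
Δ = -3 − (-3) = 0, so no net redox change at C2.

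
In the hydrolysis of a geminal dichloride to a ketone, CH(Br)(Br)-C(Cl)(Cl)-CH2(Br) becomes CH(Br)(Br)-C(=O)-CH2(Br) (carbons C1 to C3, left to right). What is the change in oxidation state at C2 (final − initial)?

Before: C2 has 2 bonds to C, 2 bonds to Cl → oxidation state +2.
After: C2 has 2 bonds to C, 2 bonds to O → oxidation state +2.
Δ = +2 − (+2) = 0, so no net redox change at C2.

0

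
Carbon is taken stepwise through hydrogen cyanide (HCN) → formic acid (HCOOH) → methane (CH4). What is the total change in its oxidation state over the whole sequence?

Carbon oxidation states along the series — hydrogen cyanide: +2, formic acid: +2, methane: -4.
Net change = -4 − (+2) = -6.

-6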